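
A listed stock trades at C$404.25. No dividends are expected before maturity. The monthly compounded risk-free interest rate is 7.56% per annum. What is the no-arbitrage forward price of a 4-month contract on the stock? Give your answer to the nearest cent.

C$414.53

F = S · (1+r/12)^(12T)
= 404.25 × 1.025439
F = C$414.53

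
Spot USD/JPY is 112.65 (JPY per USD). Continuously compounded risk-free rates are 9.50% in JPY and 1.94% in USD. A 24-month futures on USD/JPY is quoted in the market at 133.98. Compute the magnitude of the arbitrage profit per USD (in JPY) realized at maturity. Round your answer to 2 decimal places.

2.94 per USD (in JPY)

Fair futures: F* = S·e^(carry·T), with carry = (r_JPY − r_USD) = 0.0950 − 0.0194 = 0.0756
F* = 112.65 · e^(0.0756 × 24/12) = 112.65 · e^0.151200 = 112.65 × 1.163229 = 131.0377
Market 133.98 > fair 131.0377: forward overpriced → cash-and-carry (buy spot, short the forward).
At maturity, profit = |F_mkt − F*| = |133.98 − 131.0377| = 2.94 per USD (in JPY)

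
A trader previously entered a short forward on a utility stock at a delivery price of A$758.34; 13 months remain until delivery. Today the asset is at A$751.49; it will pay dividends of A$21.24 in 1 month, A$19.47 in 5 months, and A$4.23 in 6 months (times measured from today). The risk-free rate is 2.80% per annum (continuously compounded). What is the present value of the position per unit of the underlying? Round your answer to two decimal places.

PV(remaining dividends) I = 21.24·e^(−0.0280·1/12) + 19.47·e^(−0.0280·5/12) + 4.23·e^(−0.0280·6/12) = 44.6059
Current forward F = (S − I)·e^(rT) = (751.49 − 44.6059)·e^(0.0280·13/12) = 706.8841 × 1.030798 = 728.6547
Value (long) = (F − K)·e^(−rT) = (728.6547 − 758.34) × 0.970122 = -28.7984
Short position value = −(long value) = A$28.80

A$28.80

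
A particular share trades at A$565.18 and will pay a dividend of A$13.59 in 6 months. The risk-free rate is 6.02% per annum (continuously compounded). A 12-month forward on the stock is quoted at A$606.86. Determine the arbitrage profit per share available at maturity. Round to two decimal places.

PV(dividends) I = 13.59·e^(−0.0602·6/12) = 13.1870
Fair forward F* = (S − I)·e^(rT) = (565.18 − 13.1870)·e^0.060200 = 551.9930 × 1.062049 = 586.2436
Market A$606.86 > fair 586.2436: forward overpriced → cash-and-carry (borrow at r, buy the stock and collect the dividends, short the forward).
Profit at T = |F_mkt − F*| = |606.86 − 586.2436| = A$20.62 per share

A$20.62 per share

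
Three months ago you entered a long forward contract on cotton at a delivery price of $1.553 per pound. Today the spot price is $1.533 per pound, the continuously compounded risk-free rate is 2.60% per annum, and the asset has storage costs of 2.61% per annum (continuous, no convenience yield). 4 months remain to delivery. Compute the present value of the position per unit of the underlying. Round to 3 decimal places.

$0.007 per pound

Current fair forward for the remaining 4 months: F = S·e^((r + u)·T), (r + u) = 0.0260 + 0.0261 = 0.0521
F = 1.533 · e^(0.0521 × 4/12) = 1.533 × 1.017518 = 1.5599
Value of long forward = (F − K)·e^(−rT) = (1.5599 − 1.553) · e^(−0.0260·4/12)
= 0.0069 × 0.991371 = 0.007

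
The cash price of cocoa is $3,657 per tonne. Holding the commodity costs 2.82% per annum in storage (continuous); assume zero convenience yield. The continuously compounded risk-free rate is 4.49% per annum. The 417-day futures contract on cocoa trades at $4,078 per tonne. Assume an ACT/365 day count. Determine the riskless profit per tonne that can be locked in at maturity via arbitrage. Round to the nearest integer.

$102 per tonne

Fair futures: F* = S·e^(carry·T), with carry = (r + u) = 0.0449 + 0.0282 = 0.0731
F* = 3657 · e^(0.0731 × 417/365) = 3657 · e^0.083514 = 3657 × 1.087100 = $3975.5247
Market $4078 > fair $3975.5247: forward overpriced → cash-and-carry (buy spot, short the forward).
At maturity, profit = |F_mkt − F*| = |4078 − 3975.5247| = $102 per tonne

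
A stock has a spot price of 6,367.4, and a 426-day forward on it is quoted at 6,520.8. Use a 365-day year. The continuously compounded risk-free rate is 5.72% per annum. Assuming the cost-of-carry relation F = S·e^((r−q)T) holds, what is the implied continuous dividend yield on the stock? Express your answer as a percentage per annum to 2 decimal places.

3.68%

From F = S·e^((r−q)T): (r − q) = ln(F/S)/T
ln(6520.8/6367.4) = ln(1.024091) = 0.023805
(r − q) = 0.023805 / (426/365) = 0.020396
q = r − ln(F/S)/T = 0.0572 − 0.020396 = 0.036804
q = 3.68%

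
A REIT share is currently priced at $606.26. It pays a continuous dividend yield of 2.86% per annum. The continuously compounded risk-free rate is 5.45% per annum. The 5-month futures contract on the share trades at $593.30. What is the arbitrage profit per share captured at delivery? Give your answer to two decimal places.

Fair futures: F* = S·e^(carry·T), with carry = (r − q) = 0.0545 − 0.0286 = 0.0259
F* = 606.26 · e^(0.0259 × 5/12) = 606.26 · e^0.010792 = 606.26 × 1.010850 = $612.8379
Market $593.30 < fair $612.8379: forward underpriced → reverse cash-and-carry (short spot, go long the forward).
At maturity, profit = |F_mkt − F*| = |593.30 − 612.8379| = $19.54 per share

$19.54 per share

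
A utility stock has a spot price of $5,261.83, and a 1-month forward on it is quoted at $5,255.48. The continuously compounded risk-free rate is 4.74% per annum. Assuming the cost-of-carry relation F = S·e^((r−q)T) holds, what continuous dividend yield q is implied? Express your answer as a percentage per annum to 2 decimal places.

6.19%

From F = S·e^((r−q)T): (r − q) = ln(F/S)/T
ln(5255.48/5261.83) = ln(0.998793) = -0.001208
(r − q) = -0.001208 / (1/12) = -0.014496
q = r − ln(F/S)/T = 0.0474 + 0.014496 = 0.061896
q = 6.19%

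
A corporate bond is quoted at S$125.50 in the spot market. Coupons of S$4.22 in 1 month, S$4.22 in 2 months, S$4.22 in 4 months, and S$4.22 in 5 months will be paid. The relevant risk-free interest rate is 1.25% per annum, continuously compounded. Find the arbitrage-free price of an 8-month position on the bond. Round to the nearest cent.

PV(coupons) I = 4.22·e^(−0.0125·1/12) + 4.22·e^(−0.0125·2/12) + 4.22·e^(−0.0125·4/12) + 4.22·e^(−0.0125·5/12)
I = 4.2156 + 4.2112 + 4.2025 + 4.1981 = 16.8274
F = (S − I)·e^(rT) = (125.50 − 16.8274) · e^(0.0125·8/12)
= 108.6726 · e^0.008333 = 108.6726 × 1.008368 = S$109.58

S$109.58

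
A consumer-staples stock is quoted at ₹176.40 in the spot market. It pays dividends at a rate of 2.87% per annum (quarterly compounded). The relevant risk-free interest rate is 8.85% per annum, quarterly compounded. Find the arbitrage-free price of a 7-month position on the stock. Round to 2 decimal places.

F = S · (1+r/4)^(4T) / (1+q/4)^(4T)
= 176.40 × 1.052388 / 1.016822 = 176.40 × 1.034978
F = ₹182.57

₹182.57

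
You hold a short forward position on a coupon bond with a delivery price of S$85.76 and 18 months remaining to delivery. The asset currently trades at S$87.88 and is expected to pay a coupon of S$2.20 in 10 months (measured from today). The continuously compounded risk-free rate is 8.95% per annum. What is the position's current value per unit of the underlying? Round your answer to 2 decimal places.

PV(remaining coupons) I = 2.20·e^(−0.0895·10/12) = 2.0419
Current forward F = (S − I)·e^(rT) = (87.88 − 2.0419)·e^(0.0895·18/12) = 85.8381 × 1.143679 = 98.1712
Value (long) = (F − K)·e^(−rT) = (98.1712 − 85.76) × 0.874371 = 10.8520
Short position value = −(long value) = -S$10.85

-S$10.85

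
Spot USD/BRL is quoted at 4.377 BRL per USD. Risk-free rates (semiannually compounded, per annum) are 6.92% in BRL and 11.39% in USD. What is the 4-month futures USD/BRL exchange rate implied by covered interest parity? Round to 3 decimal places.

4.315

By covered interest parity, F = S · (1+r_BRL/2)^(2T) / (1+r_USD/2)^(2T)
= 4.377 × 1.022936 / 1.037615 = 4.377 × 0.985853
F = 4.315 BRL per USD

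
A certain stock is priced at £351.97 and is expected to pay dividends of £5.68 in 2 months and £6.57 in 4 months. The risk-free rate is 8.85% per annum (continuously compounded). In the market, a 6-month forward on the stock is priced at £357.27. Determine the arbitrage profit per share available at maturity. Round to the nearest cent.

£1.89 per share

PV(dividends) I = 5.68·e^(−0.0885·2/12) + 6.57·e^(−0.0885·4/12) = 11.9759
Fair forward F* = (S − I)·e^(rT) = (351.97 − 11.9759)·e^0.044250 = 339.9941 × 1.045244 = 355.3768
Market £357.27 > fair 355.3768: forward overpriced → cash-and-carry (borrow at r, buy the stock and collect the dividends, short the forward).
Profit at T = |F_mkt − F*| = |357.27 − 355.3768| = £1.89 per share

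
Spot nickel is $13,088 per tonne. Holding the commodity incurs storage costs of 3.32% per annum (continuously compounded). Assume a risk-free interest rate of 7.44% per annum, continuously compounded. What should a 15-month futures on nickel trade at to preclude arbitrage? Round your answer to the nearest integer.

Net carry = r + u − y = 0.0744 + 0.0332 − 0.0000 = 0.1076
F = S·e^((r+u−y)T) = 13088 · e^(0.1076 × 15/12) = 13088 · e^0.134500
= 13088 × 1.143965 = $14,972 per tonne

$14,972 per tonne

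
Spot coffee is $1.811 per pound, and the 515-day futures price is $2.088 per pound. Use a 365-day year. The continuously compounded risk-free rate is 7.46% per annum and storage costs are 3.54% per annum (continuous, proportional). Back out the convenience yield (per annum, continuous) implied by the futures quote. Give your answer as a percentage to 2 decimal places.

0.91%

F = S·e^((r+u−y)T) ⇒ (r+u−y) = ln(F/S)/T
ln(2.088/1.811) = 0.142327; /T ⇒ 0.100873
y = r + u − ln(F/S)/T = 0.0746 + 0.0354 − 0.100873 = 0.009127
y = 0.91%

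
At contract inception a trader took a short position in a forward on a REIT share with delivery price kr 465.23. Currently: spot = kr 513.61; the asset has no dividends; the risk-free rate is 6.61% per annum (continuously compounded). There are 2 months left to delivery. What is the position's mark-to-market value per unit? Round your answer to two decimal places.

Current fair forward for the remaining 2 months: F = S·e^(r·T), r = 0.0661
F = 513.61 · e^(0.0661 × 2/12) = 513.61 × 1.011078 = 519.2998
Value of long forward = (F − K)·e^(−rT) = (519.2998 − 465.23) · e^(−0.0661·2/12)
= 54.0698 × 0.989044 = 53.48
Short position value = −(long value) = -kr 53.48

-kr 53.48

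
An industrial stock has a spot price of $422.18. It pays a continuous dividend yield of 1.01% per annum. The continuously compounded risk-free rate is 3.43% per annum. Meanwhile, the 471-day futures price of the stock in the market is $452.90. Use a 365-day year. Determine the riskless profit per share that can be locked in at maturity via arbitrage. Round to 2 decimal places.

$17.33 per share

Fair futures: F* = S·e^(carry·T), with carry = (r − q) = 0.0343 − 0.0101 = 0.0242
F* = 422.18 · e^(0.0242 × 471/365) = 422.18 · e^0.031228 = 422.18 × 1.031721 = $435.5720
Market $452.90 > fair $435.5720: forward overpriced → cash-and-carry (buy spot, short the forward).
At maturity, profit = |F_mkt − F*| = |452.90 − 435.5720| = $17.33 per share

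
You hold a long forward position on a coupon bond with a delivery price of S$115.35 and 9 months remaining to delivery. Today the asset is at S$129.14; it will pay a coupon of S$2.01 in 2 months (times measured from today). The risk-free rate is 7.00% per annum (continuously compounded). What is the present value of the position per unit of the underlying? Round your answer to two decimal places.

PV(remaining coupons) I = 2.01·e^(−0.0700·2/12) = 1.9867
Current forward F = (S − I)·e^(rT) = (129.14 − 1.9867)·e^(0.0700·9/12) = 127.1533 × 1.053903 = 134.0072
Value (long) = (F − K)·e^(−rT) = (134.0072 − 115.35) × 0.948854 = 17.7030
Value = S$17.70

S$17.70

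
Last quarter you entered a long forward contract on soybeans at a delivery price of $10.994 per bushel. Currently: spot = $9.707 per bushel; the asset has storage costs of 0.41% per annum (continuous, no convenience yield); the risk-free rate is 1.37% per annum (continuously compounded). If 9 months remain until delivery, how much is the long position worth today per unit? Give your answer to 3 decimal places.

-$1.145 per bushel

Current fair forward for the remaining 9 months: F = S·e^((r + u)·T), (r + u) = 0.0137 + 0.0041 = 0.0178
F = 9.707 · e^(0.0178 × 9/12) = 9.707 × 1.013440 = 9.8375
Value of long forward = (F − K)·e^(−rT) = (9.8375 − 10.994) · e^(−0.0137·9/12)
= -1.1565 × 0.989778 = -1.145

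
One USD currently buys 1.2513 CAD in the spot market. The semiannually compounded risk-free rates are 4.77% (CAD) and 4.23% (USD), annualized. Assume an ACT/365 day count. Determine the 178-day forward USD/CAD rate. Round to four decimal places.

By covered interest parity, F = S · (1+r_CAD/2)^(2T) / (1+r_USD/2)^(2T)
= 1.2513 × 1.023255 / 1.020623 = 1.2513 × 1.002579
F = 1.2545 CAD per USD

1.2545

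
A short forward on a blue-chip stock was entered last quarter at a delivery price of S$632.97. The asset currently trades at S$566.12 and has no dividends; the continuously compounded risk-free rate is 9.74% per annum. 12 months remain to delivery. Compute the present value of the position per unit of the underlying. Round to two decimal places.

S$8.11

Current fair forward for the remaining 12 months: F = S·e^(r·T), r = 0.0974
F = 566.12 · e^(0.0974 × 12/12) = 566.12 × 1.102301 = 624.0346
Value of long forward = (F − K)·e^(−rT) = (624.0346 − 632.97) · e^(−0.0974·12/12)
= -8.9354 × 0.907193 = -8.11
Short position value = −(long value) = S$8.11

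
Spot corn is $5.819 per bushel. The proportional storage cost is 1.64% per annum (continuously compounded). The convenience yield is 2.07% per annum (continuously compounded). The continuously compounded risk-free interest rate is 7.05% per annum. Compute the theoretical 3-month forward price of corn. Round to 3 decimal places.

$5.916 per bushel

Net carry = r + u − y = 0.0705 + 0.0164 − 0.0207 = 0.0662
F = S·e^((r+u−y)T) = 5.819 · e^(0.0662 × 3/12) = 5.819 · e^0.016550
= 5.819 × 1.016688 = $5.916 per bushel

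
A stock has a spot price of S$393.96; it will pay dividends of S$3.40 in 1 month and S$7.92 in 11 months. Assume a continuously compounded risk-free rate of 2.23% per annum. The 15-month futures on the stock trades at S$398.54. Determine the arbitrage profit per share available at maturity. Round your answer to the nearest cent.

S$4.91 per share

PV(dividends) I = 3.40·e^(−0.0223·1/12) + 7.92·e^(−0.0223·11/12) = 11.1534
Fair futures F* = (S − I)·e^(rT) = (393.96 − 11.1534)·e^0.027875 = 382.8066 × 1.028267 = 393.6274
Market S$398.54 > fair 393.6274: forward overpriced → cash-and-carry (borrow at r, buy the stock and collect the dividends, short the forward).
Profit at T = |F_mkt − F*| = |398.54 − 393.6274| = S$4.91 per share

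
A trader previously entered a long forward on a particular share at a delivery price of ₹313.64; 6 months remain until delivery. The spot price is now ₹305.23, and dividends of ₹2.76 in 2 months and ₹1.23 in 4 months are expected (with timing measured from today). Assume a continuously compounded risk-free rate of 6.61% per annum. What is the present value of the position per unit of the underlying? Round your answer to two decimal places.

PV(remaining dividends) I = 2.76·e^(−0.0661·2/12) + 1.23·e^(−0.0661·4/12) = 3.9330
Current forward F = (S − I)·e^(rT) = (305.23 − 3.9330)·e^(0.0661·6/12) = 301.2970 × 1.033602 = 311.4212
Value (long) = (F − K)·e^(−rT) = (311.4212 − 313.64) × 0.967490 = -2.1467
Value = -₹2.15

-₹2.15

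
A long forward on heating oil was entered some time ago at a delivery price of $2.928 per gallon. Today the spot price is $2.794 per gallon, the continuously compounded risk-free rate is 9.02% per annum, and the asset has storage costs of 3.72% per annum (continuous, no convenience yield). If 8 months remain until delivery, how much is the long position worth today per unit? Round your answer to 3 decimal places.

$0.107 per gallon

Current fair forward for the remaining 8 months: F = S·e^((r + u)·T), (r + u) = 0.0902 + 0.0372 = 0.1274
F = 2.794 · e^(0.1274 × 8/12) = 2.794 × 1.088644 = 3.0417
Value of long forward = (F − K)·e^(−rT) = (3.0417 − 2.928) · e^(−0.0902·8/12)
= 0.1137 × 0.941639 = 0.107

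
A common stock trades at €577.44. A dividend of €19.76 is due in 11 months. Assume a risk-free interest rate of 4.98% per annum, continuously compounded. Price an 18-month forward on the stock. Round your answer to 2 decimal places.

€601.88

PV(dividends) I = 19.76·e^(−0.0498·11/12)
I = 18.8782
F = (S − I)·e^(rT) = (577.44 − 18.8782) · e^(0.0498·18/12)
= 558.5618 · e^0.074700 = 558.5618 × 1.077561 = €601.88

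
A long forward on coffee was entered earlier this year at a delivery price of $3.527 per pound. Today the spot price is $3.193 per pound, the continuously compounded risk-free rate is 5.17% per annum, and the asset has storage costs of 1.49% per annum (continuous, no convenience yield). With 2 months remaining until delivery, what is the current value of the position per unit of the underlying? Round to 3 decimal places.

Current fair forward for the remaining 2 months: F = S·e^((r + u)·T), (r + u) = 0.0517 + 0.0149 = 0.0666
F = 3.193 · e^(0.0666 × 2/12) = 3.193 × 1.011162 = 3.2286
Value of long forward = (F − K)·e^(−rT) = (3.2286 − 3.527) · e^(−0.0517·2/12)
= -0.2984 × 0.991420 = -0.296

-$0.296 per pound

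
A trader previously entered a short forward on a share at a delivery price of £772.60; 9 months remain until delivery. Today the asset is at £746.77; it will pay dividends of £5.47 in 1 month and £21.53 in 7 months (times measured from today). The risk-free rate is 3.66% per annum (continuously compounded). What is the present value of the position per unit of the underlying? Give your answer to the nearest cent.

PV(remaining dividends) I = 5.47·e^(−0.0366·1/12) + 21.53·e^(−0.0366·7/12) = 26.5285
Current forward F = (S − I)·e^(rT) = (746.77 − 26.5285)·e^(0.0366·9/12) = 720.2415 × 1.027830 = 740.2858
Value (long) = (F − K)·e^(−rT) = (740.2858 − 772.60) × 0.972923 = -31.4392
Short position value = −(long value) = £31.44

£31.44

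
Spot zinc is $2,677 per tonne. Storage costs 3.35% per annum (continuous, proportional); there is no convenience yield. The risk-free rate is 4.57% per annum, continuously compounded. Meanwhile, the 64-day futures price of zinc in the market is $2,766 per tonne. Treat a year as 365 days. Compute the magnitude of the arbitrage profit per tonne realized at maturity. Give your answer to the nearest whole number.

Fair futures: F* = S·e^(carry·T), with carry = (r + u) = 0.0457 + 0.0335 = 0.0792
F* = 2677 · e^(0.0792 × 64/365) = 2677 · e^0.013887 = 2677 × 1.013984 = $2714.4352
Market $2766 > fair $2714.4352: forward overpriced → cash-and-carry (buy spot, short the forward).
At maturity, profit = |F_mkt − F*| = |2766 − 2714.4352| = $52 per tonne

$52 per tonne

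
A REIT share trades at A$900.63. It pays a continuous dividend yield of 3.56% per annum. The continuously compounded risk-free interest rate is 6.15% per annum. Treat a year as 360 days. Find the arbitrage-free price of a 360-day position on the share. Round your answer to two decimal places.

A$924.26

F = S·e^((r − q)T) = 900.63 · e^((0.0615 − 0.0356) × 360/360)
= 900.63 · e^0.025900 = 900.63 × 1.026238
F = A$924.26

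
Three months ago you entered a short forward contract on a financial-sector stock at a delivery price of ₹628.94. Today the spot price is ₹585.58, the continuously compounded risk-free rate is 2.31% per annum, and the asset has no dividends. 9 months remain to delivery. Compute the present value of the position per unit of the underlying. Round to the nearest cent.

Current fair forward for the remaining 9 months: F = S·e^(r·T), r = 0.0231
F = 585.58 · e^(0.0231 × 9/12) = 585.58 × 1.017476 = 595.8136
Value of long forward = (F − K)·e^(−rT) = (595.8136 − 628.94) · e^(−0.0231·9/12)
= -33.1264 × 0.982824 = -32.56
Short position value = −(long value) = ₹32.56

₹32.56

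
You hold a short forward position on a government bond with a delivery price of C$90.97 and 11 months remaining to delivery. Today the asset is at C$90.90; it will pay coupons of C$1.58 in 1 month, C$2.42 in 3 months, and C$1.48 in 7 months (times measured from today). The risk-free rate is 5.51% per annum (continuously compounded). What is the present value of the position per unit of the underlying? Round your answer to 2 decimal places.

PV(remaining coupons) I = 1.58·e^(−0.0551·1/12) + 2.42·e^(−0.0551·3/12) + 1.48·e^(−0.0551·7/12) = 5.3928
Current forward F = (S − I)·e^(rT) = (90.90 − 5.3928)·e^(0.0551·11/12) = 85.5072 × 1.051806 = 89.9370
Value (long) = (F − K)·e^(−rT) = (89.9370 − 90.97) × 0.950746 = -0.9821
Short position value = −(long value) = C$0.98

C$0.98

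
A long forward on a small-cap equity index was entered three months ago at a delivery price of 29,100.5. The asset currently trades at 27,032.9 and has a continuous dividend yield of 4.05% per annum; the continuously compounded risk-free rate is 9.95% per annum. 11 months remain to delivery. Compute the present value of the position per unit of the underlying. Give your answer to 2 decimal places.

Current fair forward for the remaining 11 months: F = S·e^((r − q)·T), (r − q) = 0.0995 − 0.0405 = 0.0590
F = 27032.9 · e^(0.0590 × 11/12) = 27032.9 × 1.05557256 = 28535.1875
Value of long forward = (F − K)·e^(−rT) = (28535.1875 − 29100.5) · e^(−0.0995·11/12)
= -565.3125 × 0.91282752 = -516.03

-516.03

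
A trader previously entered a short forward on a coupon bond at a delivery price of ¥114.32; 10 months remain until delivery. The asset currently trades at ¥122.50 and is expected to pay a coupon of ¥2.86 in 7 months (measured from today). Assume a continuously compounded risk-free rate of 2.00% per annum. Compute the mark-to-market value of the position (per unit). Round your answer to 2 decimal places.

-¥7.24

PV(remaining coupons) I = 2.86·e^(−0.0200·7/12) = 2.8268
Current forward F = (S − I)·e^(rT) = (122.50 − 2.8268)·e^(0.0200·10/12) = 119.6732 × 1.016806 = 121.6844
Value (long) = (F − K)·e^(−rT) = (121.6844 − 114.32) × 0.983471 = 7.2427
Short position value = −(long value) = -¥7.24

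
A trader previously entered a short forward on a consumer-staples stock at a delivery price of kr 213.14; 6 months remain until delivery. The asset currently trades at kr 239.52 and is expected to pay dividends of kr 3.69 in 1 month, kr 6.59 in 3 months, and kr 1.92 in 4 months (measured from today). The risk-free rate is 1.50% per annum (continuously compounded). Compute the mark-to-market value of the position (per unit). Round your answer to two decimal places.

PV(remaining dividends) I = 3.69·e^(−0.0150·1/12) + 6.59·e^(−0.0150·3/12) + 1.92·e^(−0.0150·4/12) = 12.1611
Current forward F = (S − I)·e^(rT) = (239.52 − 12.1611)·e^(0.0150·6/12) = 227.3589 × 1.007528 = 229.0705
Value (long) = (F − K)·e^(−rT) = (229.0705 − 213.14) × 0.992528 = 15.8115
Short position value = −(long value) = -kr 15.81

-kr 15.81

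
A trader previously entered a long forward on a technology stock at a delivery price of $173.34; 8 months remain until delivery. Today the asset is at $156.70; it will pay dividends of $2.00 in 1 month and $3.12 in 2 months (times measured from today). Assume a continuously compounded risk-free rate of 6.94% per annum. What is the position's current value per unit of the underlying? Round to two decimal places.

PV(remaining dividends) I = 2.00·e^(−0.0694·1/12) + 3.12·e^(−0.0694·2/12) = 5.0726
Current forward F = (S − I)·e^(rT) = (156.70 − 5.0726)·e^(0.0694·8/12) = 151.6274 × 1.047354 = 158.8076
Value (long) = (F − K)·e^(−rT) = (158.8076 − 173.34) × 0.954787 = -13.8753
Value = -$13.88

-$13.88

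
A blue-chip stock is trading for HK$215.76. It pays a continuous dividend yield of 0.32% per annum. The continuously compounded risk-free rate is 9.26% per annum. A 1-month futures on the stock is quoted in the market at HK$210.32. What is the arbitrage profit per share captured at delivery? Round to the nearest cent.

HK$7.05 per share

Fair futures: F* = S·e^(carry·T), with carry = (r − q) = 0.0926 − 0.0032 = 0.0894
F* = 215.76 · e^(0.0894 × 1/12) = 215.76 · e^0.007450 = 215.76 × 1.007478 = HK$217.3735
Market HK$210.32 < fair HK$217.3735: forward underpriced → reverse cash-and-carry (short spot, go long the forward).
At maturity, profit = |F_mkt − F*| = |210.32 − 217.3735| = HK$7.05 per share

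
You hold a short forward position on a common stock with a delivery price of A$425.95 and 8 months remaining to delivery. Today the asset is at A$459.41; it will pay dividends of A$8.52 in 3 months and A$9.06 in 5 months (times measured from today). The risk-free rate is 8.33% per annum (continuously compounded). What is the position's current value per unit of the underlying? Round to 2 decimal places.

-A$39.37

PV(remaining dividends) I = 8.52·e^(−0.0833·3/12) + 9.06·e^(−0.0833·5/12) = 17.0953
Current forward F = (S − I)·e^(rT) = (459.41 − 17.0953)·e^(0.0833·8/12) = 442.3147 × 1.057104 = 467.5726
Value (long) = (F − K)·e^(−rT) = (467.5726 − 425.95) × 0.945980 = 39.3741
Short position value = −(long value) = -A$39.37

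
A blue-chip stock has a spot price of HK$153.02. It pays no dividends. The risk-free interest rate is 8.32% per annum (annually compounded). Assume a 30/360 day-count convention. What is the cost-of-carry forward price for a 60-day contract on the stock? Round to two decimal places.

HK$155.07

F = S · (1+r)^T
= 153.02 × 1.013409
F = HK$155.07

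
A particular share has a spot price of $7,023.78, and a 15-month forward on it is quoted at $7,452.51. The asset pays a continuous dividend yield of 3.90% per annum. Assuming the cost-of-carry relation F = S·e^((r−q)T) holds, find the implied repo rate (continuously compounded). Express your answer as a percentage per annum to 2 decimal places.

From F = S·e^((r−q)T): (r − q) = ln(F/S)/T
ln(7452.51/7023.78) = ln(1.061040) = 0.059250
(r − q) = 0.059250 / (15/12) = 0.047400
r = ln(F/S)/T + q = 0.047400 + 0.0390 = 0.086400
r = 8.64%

8.64%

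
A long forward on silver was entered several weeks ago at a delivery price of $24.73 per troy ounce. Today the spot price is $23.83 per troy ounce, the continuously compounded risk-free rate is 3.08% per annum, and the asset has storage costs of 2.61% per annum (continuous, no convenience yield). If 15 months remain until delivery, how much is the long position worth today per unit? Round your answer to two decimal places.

Current fair forward for the remaining 15 months: F = S·e^((r + u)·T), (r + u) = 0.0308 + 0.0261 = 0.0569
F = 23.83 · e^(0.0569 × 15/12) = 23.83 × 1.073715 = 25.5866
Value of long forward = (F − K)·e^(−rT) = (25.5866 − 24.73) · e^(−0.0308·15/12)
= 0.8566 × 0.962232 = 0.82

$0.82 per troy ounce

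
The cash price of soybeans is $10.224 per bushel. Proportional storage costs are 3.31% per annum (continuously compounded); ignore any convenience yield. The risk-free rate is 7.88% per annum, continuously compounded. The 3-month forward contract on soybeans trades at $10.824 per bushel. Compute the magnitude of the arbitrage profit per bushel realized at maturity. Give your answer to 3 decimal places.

Fair forward: F* = S·e^(carry·T), with carry = (r + u) = 0.0788 + 0.0331 = 0.1119
F* = 10.224 · e^(0.1119 × 3/12) = 10.224 · e^0.027975 = 10.224 × 1.028370 = $10.5141
Market $10.824 > fair $10.5141: forward overpriced → cash-and-carry (buy spot, short the forward).
At maturity, profit = |F_mkt − F*| = |10.824 − 10.5141| = $0.310 per bushel

$0.310 per bushel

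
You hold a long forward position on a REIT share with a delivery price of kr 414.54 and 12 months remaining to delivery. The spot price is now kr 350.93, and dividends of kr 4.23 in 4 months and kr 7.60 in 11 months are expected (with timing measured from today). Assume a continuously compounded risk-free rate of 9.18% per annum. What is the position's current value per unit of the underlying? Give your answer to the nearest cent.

-kr 38.34

PV(remaining dividends) I = 4.23·e^(−0.0918·4/12) + 7.60·e^(−0.0918·11/12) = 11.0892
Current forward F = (S − I)·e^(rT) = (350.93 − 11.0892)·e^(0.0918·12/12) = 339.8408 × 1.096146 = 372.5151
Value (long) = (F − K)·e^(−rT) = (372.5151 − 414.54) × 0.912288 = -38.3388
Value = -kr 38.34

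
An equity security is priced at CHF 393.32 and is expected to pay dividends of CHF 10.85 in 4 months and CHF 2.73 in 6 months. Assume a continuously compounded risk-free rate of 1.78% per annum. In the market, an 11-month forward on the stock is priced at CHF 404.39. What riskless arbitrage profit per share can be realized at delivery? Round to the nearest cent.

CHF 18.31 per share

PV(dividends) I = 10.85·e^(−0.0178·4/12) + 2.73·e^(−0.0178·6/12) = 13.4916
Fair forward F* = (S − I)·e^(rT) = (393.32 − 13.4916)·e^0.016317 = 379.8284 × 1.016451 = 386.0770
Market CHF 404.39 > fair 386.0770: forward overpriced → cash-and-carry (borrow at r, buy the stock and collect the dividends, short the forward).
Profit at T = |F_mkt − F*| = |404.39 − 386.0770| = CHF 18.31 per share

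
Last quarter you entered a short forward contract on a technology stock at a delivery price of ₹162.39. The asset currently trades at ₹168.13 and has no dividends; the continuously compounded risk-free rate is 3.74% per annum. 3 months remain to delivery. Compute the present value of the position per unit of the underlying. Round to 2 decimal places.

-₹7.25

Current fair forward for the remaining 3 months: F = S·e^(r·T), r = 0.0374
F = 168.13 · e^(0.0374 × 3/12) = 168.13 × 1.009394 = 169.7094
Value of long forward = (F − K)·e^(−rT) = (169.7094 − 162.39) · e^(−0.0374·3/12)
= 7.3194 × 0.990694 = 7.25
Short position value = −(long value) = -₹7.25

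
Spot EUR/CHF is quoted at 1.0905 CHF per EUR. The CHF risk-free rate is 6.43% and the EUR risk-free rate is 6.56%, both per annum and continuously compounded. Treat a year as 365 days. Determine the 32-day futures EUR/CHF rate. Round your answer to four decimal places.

1.0904

F = S·e^((r_CHF − r_EUR)T) = 1.0905 · e^((0.0643 − 0.0656) × 32/365)
= 1.0905 · e^-0.000114 = 1.0905 × 0.999886
F = 1.0904 CHF per EUR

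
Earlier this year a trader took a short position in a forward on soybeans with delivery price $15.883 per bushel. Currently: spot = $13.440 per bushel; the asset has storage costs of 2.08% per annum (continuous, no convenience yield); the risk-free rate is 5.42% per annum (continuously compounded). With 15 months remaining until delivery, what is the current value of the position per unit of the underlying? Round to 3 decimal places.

Current fair forward for the remaining 15 months: F = S·e^((r + u)·T), (r + u) = 0.0542 + 0.0208 = 0.0750
F = 13.440 · e^(0.0750 × 15/12) = 13.440 × 1.098285 = 14.7610
Value of long forward = (F − K)·e^(−rT) = (14.7610 − 15.883) · e^(−0.0542·15/12)
= -1.1220 × 0.934494 = -1.049
Short position value = −(long value) = $1.049

$1.049 per bushel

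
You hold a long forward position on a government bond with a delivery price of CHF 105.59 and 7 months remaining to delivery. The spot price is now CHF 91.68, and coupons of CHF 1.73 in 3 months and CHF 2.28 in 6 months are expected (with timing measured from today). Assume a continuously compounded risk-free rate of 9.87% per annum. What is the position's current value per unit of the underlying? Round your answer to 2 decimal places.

PV(remaining coupons) I = 1.73·e^(−0.0987·3/12) + 2.28·e^(−0.0987·6/12) = 3.8580
Current forward F = (S − I)·e^(rT) = (91.68 − 3.8580)·e^(0.0987·7/12) = 87.8220 × 1.059265 = 93.0268
Value (long) = (F − K)·e^(−rT) = (93.0268 − 105.59) × 0.944051 = -11.8603
Value = -CHF 11.86

-CHF 11.86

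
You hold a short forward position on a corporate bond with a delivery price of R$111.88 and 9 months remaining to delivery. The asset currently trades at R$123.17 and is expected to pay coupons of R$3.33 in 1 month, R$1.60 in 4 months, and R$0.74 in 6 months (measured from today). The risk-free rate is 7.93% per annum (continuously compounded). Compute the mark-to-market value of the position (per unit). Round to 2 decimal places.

PV(remaining coupons) I = 3.33·e^(−0.0793·1/12) + 1.60·e^(−0.0793·4/12) + 0.74·e^(−0.0793·6/12) = 5.5776
Current forward F = (S − I)·e^(rT) = (123.17 − 5.5776)·e^(0.0793·9/12) = 117.5924 × 1.061279 = 124.7983
Value (long) = (F − K)·e^(−rT) = (124.7983 − 111.88) × 0.942259 = 12.1724
Short position value = −(long value) = -R$12.17

-R$12.17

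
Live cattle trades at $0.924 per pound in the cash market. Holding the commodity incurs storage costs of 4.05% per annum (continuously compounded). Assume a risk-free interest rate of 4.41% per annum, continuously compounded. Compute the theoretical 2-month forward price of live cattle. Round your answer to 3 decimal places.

$0.937 per pound

Net carry = r + u − y = 0.0441 + 0.0405 − 0.0000 = 0.0846
F = S·e^((r+u−y)T) = 0.924 · e^(0.0846 × 2/12) = 0.924 · e^0.014100
= 0.924 × 1.014200 = $0.937 per pound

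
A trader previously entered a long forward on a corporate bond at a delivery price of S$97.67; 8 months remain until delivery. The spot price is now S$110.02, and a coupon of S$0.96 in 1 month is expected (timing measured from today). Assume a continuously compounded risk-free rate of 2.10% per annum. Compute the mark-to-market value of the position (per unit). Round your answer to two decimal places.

S$12.75

PV(remaining coupons) I = 0.96·e^(−0.0210·1/12) = 0.9583
Current forward F = (S − I)·e^(rT) = (110.02 − 0.9583)·e^(0.0210·8/12) = 109.0617 × 1.014098 = 110.5993
Value (long) = (F − K)·e^(−rT) = (110.5993 − 97.67) × 0.986098 = 12.7496
Value = S$12.75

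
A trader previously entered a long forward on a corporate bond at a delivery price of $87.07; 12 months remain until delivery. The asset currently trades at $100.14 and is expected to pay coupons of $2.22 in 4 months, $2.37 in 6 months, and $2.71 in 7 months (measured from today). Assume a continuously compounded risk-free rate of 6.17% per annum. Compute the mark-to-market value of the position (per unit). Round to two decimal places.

PV(remaining coupons) I = 2.22·e^(−0.0617·4/12) + 2.37·e^(−0.0617·6/12) + 2.71·e^(−0.0617·7/12) = 7.0870
Current forward F = (S − I)·e^(rT) = (100.14 − 7.0870)·e^(0.0617·12/12) = 93.0530 × 1.063643 = 98.9752
Value (long) = (F − K)·e^(−rT) = (98.9752 − 87.07) × 0.940165 = 11.1929
Value = $11.19

$11.19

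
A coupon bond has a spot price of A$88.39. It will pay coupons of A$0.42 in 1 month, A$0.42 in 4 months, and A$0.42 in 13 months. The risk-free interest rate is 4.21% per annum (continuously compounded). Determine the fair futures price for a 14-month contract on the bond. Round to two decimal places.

A$91.54

PV(coupons) I = 0.42·e^(−0.0421·1/12) + 0.42·e^(−0.0421·4/12) + 0.42·e^(−0.0421·13/12)
I = 0.4185 + 0.4141 + 0.4013 = 1.2339
F = (S − I)·e^(rT) = (88.39 − 1.2339) · e^(0.0421·14/12)
= 87.1561 · e^0.049117 = 87.1561 × 1.050343 = A$91.54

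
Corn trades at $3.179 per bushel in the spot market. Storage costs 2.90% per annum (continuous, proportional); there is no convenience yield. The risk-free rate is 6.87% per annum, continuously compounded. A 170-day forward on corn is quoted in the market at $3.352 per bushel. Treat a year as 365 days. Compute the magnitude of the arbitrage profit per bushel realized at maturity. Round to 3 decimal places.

Fair forward: F* = S·e^(carry·T), with carry = (r + u) = 0.0687 + 0.0290 = 0.0977
F* = 3.179 · e^(0.0977 × 170/365) = 3.179 · e^0.045504 = 3.179 × 1.046555 = $3.3270
Market $3.352 > fair $3.3270: forward overpriced → cash-and-carry (buy spot, short the forward).
At maturity, profit = |F_mkt − F*| = |3.352 − 3.3270| = $0.025 per bushel

$0.025 per bushel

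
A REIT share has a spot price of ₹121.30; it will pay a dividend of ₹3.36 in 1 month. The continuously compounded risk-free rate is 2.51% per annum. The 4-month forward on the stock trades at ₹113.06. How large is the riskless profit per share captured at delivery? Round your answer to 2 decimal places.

₹5.88 per share

PV(dividends) I = 3.36·e^(−0.0251·1/12) = 3.3530
Fair forward F* = (S − I)·e^(rT) = (121.30 − 3.3530)·e^0.008367 = 117.9470 × 1.008402 = 118.9380
Market ₹113.06 < fair 118.9380: forward underpriced → reverse cash-and-carry (short the stock, invest proceeds at r, pay the dividends, go long the forward).
Profit at T = |F_mkt − F*| = |113.06 − 118.9380| = ₹5.88 per share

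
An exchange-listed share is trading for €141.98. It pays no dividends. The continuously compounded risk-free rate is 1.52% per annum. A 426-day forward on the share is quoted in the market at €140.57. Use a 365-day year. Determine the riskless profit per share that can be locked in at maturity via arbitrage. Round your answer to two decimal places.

Fair forward: F* = S·e^(carry·T), with carry = r = 0.0152
F* = 141.98 · e^(0.0152 × 426/365) = 141.98 · e^0.017740 = 141.98 × 1.017898 = €144.5212
Market €140.57 < fair €144.5212: forward underpriced → reverse cash-and-carry (short spot, go long the forward).
At maturity, profit = |F_mkt − F*| = |140.57 − 144.5212| = €3.95 per share

€3.95 per share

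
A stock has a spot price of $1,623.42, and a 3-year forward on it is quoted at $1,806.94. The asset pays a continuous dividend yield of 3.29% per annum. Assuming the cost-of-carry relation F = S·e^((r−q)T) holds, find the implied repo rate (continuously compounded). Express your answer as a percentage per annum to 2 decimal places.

From F = S·e^((r−q)T): (r − q) = ln(F/S)/T
ln(1806.94/1623.42) = ln(1.113045) = 0.107100
(r − q) = 0.107100 / (3) = 0.035700
r = ln(F/S)/T + q = 0.035700 + 0.0329 = 0.068600
r = 6.86%

6.86%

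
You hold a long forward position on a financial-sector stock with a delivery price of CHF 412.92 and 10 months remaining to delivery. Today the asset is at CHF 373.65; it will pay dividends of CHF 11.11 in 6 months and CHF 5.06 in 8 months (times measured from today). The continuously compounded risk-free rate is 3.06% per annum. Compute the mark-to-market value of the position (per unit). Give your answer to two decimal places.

-CHF 44.77

PV(remaining dividends) I = 11.11·e^(−0.0306·6/12) + 5.06·e^(−0.0306·8/12) = 15.8991
Current forward F = (S − I)·e^(rT) = (373.65 − 15.8991)·e^(0.0306·10/12) = 357.7509 × 1.025828 = 366.9909
Value (long) = (F − K)·e^(−rT) = (366.9909 − 412.92) × 0.974822 = -44.7727
Value = -CHF 44.77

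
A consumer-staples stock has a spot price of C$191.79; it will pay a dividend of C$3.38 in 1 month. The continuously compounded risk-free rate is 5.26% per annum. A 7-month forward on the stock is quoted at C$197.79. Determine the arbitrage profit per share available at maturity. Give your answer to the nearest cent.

C$3.49 per share

PV(dividends) I = 3.38·e^(−0.0526·1/12) = 3.3652
Fair forward F* = (S − I)·e^(rT) = (191.79 − 3.3652)·e^0.030683 = 188.4248 × 1.031159 = 194.2959
Market C$197.79 > fair 194.2959: forward overpriced → cash-and-carry (borrow at r, buy the stock and collect the dividends, short the forward).
Profit at T = |F_mkt − F*| = |197.79 − 194.2959| = C$3.49 per share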